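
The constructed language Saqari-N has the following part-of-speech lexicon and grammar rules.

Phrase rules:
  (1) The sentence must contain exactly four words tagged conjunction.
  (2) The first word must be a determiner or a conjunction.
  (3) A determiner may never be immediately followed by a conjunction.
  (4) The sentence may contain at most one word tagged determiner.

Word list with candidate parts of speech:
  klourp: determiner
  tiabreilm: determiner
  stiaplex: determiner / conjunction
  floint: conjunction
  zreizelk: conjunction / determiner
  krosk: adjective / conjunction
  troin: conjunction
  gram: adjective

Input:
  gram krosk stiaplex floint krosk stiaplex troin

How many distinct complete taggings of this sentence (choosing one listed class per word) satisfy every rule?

0

Candidates per position — 1:gram {adjective}; 2:krosk {adjective,conjunction}; 3:stiaplex {determiner,conjunction}; 4:floint {conjunction}; 5:krosk {adjective,conjunction}; 6:stiaplex {determiner,conjunction}; 7:troin {conjunction}.
There are 16 candidate sequences in total.
Rule 2 cannot be satisfied by any choice of tags from the lexicon.
So there is no consistent tagging.
Count = 0.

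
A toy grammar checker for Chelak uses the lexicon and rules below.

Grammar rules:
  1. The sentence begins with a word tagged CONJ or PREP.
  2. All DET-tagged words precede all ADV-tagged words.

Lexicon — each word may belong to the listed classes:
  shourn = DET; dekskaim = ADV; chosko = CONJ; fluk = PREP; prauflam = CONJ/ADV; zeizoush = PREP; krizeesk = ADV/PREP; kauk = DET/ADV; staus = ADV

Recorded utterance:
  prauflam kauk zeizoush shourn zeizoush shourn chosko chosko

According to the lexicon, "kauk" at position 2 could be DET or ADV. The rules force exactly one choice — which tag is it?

Candidates per position — 1:prauflam {CONJ,ADV}; 2:kauk {DET,ADV}; 3:zeizoush {PREP}; 4:shourn {DET}; 5:zeizoush {PREP}; 6:shourn {DET}; 7:chosko {CONJ}; 8:chosko {CONJ}.
If word 1 were ADV, no tagging could satisfy rule 1; so word 1 is CONJ.
If word 2 were ADV, no tagging could satisfy rule 2; so word 2 is DET.
That leaves exactly one tagging: CONJ DET PREP DET PREP DET CONJ CONJ.
Verifying each rule — rule 1 holds; rule 2 holds.

DET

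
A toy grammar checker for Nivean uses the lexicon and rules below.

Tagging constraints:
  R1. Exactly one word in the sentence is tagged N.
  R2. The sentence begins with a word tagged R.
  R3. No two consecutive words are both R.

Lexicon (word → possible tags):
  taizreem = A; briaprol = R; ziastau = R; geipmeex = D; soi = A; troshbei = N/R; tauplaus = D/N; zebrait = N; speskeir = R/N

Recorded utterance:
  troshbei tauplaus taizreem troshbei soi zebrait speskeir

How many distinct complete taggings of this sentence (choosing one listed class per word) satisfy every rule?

Candidates per position — 1:troshbei {N,R}; 2:tauplaus {D,N}; 3:taizreem {A}; 4:troshbei {N,R}; 5:soi {A}; 6:zebrait {N}; 7:speskeir {R,N}.
There are 16 candidate sequences in total.
The sequences that satisfy every rule: R D A R A N R.
Count = 1.

1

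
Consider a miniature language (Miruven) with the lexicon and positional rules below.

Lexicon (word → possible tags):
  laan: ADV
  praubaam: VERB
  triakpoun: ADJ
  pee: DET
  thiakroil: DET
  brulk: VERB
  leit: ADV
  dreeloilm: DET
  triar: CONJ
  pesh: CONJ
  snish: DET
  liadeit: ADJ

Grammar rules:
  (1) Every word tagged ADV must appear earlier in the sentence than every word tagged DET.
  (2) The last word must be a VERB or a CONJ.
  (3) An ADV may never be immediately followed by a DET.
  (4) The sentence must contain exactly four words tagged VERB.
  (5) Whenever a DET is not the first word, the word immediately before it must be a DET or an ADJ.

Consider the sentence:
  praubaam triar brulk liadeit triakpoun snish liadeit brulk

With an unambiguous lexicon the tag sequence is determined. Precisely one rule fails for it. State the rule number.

4

Fixed tagging: VERB CONJ VERB ADJ ADJ DET ADJ VERB.
Rule check: R1 holds, R2 holds, R3 holds, R4 violated, R5 holds.
Only rule 4 fails.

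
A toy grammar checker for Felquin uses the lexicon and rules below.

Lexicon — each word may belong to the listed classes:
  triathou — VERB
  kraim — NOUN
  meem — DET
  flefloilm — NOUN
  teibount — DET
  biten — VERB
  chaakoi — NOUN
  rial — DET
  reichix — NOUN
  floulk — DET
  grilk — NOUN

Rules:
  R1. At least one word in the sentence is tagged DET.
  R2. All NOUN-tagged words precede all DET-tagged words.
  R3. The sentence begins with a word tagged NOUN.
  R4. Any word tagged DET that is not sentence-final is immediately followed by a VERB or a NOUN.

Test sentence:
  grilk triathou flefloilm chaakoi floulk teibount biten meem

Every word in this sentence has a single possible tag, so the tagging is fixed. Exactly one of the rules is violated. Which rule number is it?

Fixed tagging: NOUN VERB NOUN NOUN DET DET VERB DET.
Checking each rule: R1 ok, R2 ok, R3 ok, R4 fails.
Only rule 4 fails.

4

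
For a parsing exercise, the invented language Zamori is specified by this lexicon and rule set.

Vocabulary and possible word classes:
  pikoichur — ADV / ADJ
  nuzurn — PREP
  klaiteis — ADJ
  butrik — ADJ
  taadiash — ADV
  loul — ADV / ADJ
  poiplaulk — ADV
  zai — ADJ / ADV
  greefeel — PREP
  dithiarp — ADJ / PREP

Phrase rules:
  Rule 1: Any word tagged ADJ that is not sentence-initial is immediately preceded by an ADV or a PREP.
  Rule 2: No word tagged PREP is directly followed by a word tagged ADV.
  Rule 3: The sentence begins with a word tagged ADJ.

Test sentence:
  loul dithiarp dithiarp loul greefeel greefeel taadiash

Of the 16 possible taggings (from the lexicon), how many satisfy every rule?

Candidates per position — 1:loul {ADV,ADJ}; 2:dithiarp {ADJ,PREP}; 3:dithiarp {ADJ,PREP}; 4:loul {ADV,ADJ}; 5:greefeel {PREP}; 6:greefeel {PREP}; 7:taadiash {ADV}.
There are 16 candidate sequences in total.
Rule 2 cannot be satisfied by any choice of tags from the lexicon.
So there is no consistent tagging.
Count = 0.

0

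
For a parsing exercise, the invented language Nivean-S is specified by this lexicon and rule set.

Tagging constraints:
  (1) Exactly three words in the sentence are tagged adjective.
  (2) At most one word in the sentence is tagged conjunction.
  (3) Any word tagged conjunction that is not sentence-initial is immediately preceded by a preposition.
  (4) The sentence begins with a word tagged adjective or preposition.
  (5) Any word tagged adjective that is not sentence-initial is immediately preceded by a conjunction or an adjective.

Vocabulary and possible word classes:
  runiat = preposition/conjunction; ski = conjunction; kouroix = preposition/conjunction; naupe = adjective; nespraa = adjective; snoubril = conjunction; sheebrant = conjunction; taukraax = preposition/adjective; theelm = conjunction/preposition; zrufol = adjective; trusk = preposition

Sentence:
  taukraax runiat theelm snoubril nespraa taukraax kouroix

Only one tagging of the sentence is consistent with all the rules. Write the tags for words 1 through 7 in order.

adjective preposition preposition conjunction adjective adjective preposition

Candidates per position — 1:taukraax {preposition,adjective}; 2:runiat {preposition,conjunction}; 3:theelm {conjunction,preposition}; 4:snoubril {conjunction}; 5:nespraa {adjective}; 6:taukraax {preposition,adjective}; 7:kouroix {preposition,conjunction}.
Position 1: tagging it preposition would leave rule 1 unsatisfiable, so it must be adjective.
Position 2: tagging it conjunction would leave rule 2 unsatisfiable, so it must be preposition.
Position 3: tagging it conjunction would leave rule 2 unsatisfiable, so it must be preposition.
Position 6: tagging it preposition would leave rule 1 unsatisfiable, so it must be adjective.
Position 7: tagging it conjunction would leave rule 2 unsatisfiable, so it must be preposition.
The unique satisfying tagging is: adjective preposition preposition conjunction adjective adjective preposition.
Rule-by-rule: rule 1 satisfied; rule 2 satisfied; rule 3 satisfied; rule 4 satisfied; rule 5 satisfied.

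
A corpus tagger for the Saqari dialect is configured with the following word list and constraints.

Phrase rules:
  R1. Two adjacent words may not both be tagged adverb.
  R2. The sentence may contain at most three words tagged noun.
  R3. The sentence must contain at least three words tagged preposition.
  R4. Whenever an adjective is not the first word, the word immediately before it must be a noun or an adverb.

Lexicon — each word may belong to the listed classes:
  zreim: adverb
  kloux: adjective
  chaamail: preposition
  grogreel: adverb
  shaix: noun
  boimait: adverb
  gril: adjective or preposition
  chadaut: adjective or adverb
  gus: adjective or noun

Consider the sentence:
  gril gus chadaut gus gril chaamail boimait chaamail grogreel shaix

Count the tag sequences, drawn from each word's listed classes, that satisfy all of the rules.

8

Candidates per position — 1:gril {adjective,preposition}; 2:gus {adjective,noun}; 3:chadaut {adjective,adverb}; 4:gus {adjective,noun}; 5:gril {adjective,preposition}; 6:chaamail {preposition}; 7:boimait {adverb}; 8:chaamail {preposition}; 9:grogreel {adverb}; 10:shaix {noun}.
There are 32 candidate sequences in total.
Checking each against the rules leaves 8 sequences.
Count = 8.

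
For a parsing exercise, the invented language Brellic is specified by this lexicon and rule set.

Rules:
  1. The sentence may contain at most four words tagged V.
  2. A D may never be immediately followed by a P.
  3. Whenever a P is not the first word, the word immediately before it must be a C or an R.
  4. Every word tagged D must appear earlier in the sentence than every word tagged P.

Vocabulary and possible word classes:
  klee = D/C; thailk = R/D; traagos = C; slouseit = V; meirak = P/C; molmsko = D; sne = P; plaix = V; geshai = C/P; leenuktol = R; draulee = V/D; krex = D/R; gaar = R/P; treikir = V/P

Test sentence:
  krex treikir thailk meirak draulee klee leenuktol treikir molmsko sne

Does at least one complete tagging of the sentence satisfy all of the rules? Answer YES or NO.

NO

Candidates per position — 1:krex {D,R}; 2:treikir {V,P}; 3:thailk {R,D}; 4:meirak {P,C}; 5:draulee {V,D}; 6:klee {D,C}; 7:leenuktol {R}; 8:treikir {V,P}; 9:molmsko {D}; 10:sne {P}.
Rule 2 cannot be satisfied by any choice of tags from the lexicon.
So there is no consistent tagging.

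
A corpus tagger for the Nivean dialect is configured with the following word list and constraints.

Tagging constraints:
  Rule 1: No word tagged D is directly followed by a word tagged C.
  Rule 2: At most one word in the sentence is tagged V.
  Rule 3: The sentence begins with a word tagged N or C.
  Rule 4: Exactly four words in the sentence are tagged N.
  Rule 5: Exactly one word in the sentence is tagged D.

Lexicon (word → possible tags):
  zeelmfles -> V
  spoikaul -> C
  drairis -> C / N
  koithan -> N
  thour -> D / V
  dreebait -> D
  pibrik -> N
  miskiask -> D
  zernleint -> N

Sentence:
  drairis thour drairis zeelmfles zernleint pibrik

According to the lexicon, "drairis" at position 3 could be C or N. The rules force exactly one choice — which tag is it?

Candidates per position — 1:drairis {C,N}; 2:thour {D,V}; 3:drairis {C,N}; 4:zeelmfles {V}; 5:zernleint {N}; 6:pibrik {N}.
Position 1: C is ruled out by rule 4; that leaves N.
Position 2: V is ruled out by rule 2; that leaves D.
Position 3: C is ruled out by rule 1; that leaves N.
The unique satisfying tagging is: N D N V N N.
Checking: rule 1 satisfied; rule 2 satisfied; rule 3 satisfied; rule 4 satisfied; rule 5 satisfied.

N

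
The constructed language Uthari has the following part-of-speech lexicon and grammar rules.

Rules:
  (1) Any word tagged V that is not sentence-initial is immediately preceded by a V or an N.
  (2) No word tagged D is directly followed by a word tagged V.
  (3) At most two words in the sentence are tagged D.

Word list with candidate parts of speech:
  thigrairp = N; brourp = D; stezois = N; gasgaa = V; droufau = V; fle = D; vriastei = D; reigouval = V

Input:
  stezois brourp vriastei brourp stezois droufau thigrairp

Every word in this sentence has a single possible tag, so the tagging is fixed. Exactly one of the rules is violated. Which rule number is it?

3

Fixed tagging: N D D D N V N.
Rule check: R1 holds, R2 holds, R3 violated.
Only rule 3 fails.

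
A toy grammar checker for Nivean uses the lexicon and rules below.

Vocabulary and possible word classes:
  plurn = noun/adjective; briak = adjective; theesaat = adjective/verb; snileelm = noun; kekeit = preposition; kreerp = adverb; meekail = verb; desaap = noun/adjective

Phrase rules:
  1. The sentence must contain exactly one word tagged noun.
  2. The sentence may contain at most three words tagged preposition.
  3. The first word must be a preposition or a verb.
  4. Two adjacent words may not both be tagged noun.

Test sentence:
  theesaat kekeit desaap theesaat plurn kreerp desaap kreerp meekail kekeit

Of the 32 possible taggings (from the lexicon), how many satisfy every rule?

6

Candidates per position — 1:theesaat {adjective,verb}; 2:kekeit {preposition}; 3:desaap {noun,adjective}; 4:theesaat {adjective,verb}; 5:plurn {noun,adjective}; 6:kreerp {adverb}; 7:desaap {noun,adjective}; 8:kreerp {adverb}; 9:meekail {verb}; 10:kekeit {preposition}.
There are 32 candidate sequences in total.
Checking each against the rules leaves 6 sequences.
Count = 6.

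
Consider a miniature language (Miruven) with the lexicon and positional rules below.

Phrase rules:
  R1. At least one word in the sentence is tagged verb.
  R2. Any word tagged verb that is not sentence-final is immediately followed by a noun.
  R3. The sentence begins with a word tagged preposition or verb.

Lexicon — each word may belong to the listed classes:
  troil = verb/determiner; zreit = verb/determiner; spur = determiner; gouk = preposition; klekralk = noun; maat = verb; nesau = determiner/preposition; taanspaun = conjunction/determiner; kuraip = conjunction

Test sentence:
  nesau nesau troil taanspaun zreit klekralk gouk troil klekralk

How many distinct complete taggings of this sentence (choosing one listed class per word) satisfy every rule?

Candidates per position — 1:nesau {determiner,preposition}; 2:nesau {determiner,preposition}; 3:troil {verb,determiner}; 4:taanspaun {conjunction,determiner}; 5:zreit {verb,determiner}; 6:klekralk {noun}; 7:gouk {preposition}; 8:troil {verb,determiner}; 9:klekralk {noun}.
There are 64 candidate sequences in total.
Checking each against the rules leaves 12 sequences.
Count = 12.

12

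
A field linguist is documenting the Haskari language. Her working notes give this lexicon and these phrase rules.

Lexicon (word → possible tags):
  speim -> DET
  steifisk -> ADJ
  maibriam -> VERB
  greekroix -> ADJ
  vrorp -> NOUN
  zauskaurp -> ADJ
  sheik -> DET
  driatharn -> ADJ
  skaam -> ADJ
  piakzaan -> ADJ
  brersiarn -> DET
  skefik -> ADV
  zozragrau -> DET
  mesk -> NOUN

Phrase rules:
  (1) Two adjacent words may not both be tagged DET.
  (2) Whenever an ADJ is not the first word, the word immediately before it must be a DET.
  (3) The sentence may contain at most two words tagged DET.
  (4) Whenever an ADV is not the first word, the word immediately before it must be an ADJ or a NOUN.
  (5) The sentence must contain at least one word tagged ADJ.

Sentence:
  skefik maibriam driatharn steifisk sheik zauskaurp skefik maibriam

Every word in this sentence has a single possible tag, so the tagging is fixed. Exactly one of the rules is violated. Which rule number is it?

Fixed tagging: ADV VERB ADJ ADJ DET ADJ ADV VERB.
Checking each rule: R1 pass, R2 fail, R3 pass, R4 pass, R5 pass.
Only rule 2 fails.

2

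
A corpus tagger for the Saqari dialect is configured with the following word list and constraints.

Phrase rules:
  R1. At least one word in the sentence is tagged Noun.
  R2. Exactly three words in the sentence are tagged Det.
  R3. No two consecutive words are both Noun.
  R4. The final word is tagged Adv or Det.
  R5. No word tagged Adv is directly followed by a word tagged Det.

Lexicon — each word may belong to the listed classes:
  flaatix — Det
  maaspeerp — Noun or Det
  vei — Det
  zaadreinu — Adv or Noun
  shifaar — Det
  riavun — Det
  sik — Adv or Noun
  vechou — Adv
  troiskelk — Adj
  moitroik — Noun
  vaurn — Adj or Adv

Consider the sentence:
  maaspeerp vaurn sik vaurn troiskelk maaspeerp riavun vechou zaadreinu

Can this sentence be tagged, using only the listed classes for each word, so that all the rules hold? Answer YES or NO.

Candidates per position — 1:maaspeerp {Noun,Det}; 2:vaurn {Adj,Adv}; 3:sik {Adv,Noun}; 4:vaurn {Adj,Adv}; 5:troiskelk {Adj}; 6:maaspeerp {Noun,Det}; 7:riavun {Det}; 8:vechou {Adv}; 9:zaadreinu {Adv,Noun}.
One satisfying assignment: Det Adv Noun Adj Adj Det Det Adv Adv.
Verifying each rule — rule 1 holds; rule 2 holds; rule 3 holds; rule 4 holds; rule 5 holds.

YES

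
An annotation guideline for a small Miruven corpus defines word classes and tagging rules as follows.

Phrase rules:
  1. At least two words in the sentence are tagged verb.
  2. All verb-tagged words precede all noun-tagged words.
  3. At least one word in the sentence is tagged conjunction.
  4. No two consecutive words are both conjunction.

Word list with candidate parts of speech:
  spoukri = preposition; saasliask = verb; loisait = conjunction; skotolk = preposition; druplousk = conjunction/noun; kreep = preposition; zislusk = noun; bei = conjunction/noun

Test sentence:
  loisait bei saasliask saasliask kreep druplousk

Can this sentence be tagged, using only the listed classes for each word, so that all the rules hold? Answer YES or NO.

NO

Candidates per position — 1:loisait {conjunction}; 2:bei {conjunction,noun}; 3:saasliask {verb}; 4:saasliask {verb}; 5:kreep {preposition}; 6:druplousk {conjunction,noun}.
Every candidate sequence violates at least one rule; no consistent tagging exists.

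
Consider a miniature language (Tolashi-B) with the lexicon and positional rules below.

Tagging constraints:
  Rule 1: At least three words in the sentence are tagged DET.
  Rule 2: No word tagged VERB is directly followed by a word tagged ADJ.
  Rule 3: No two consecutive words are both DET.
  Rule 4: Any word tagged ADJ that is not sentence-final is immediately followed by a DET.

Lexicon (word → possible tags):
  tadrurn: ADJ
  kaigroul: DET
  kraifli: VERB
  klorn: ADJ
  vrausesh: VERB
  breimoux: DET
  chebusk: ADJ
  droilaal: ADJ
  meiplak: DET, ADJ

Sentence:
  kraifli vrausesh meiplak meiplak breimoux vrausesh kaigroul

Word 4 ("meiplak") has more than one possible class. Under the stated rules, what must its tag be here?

Candidates per position — 1:kraifli {VERB}; 2:vrausesh {VERB}; 3:meiplak {DET,ADJ}; 4:meiplak {DET,ADJ}; 5:breimoux {DET}; 6:vrausesh {VERB}; 7:kaigroul {DET}.
Word 3 cannot be ADJ — rule 2 would then fail for every completion. It is DET.
Word 4 cannot be DET — rule 3 would then fail for every completion. It is ADJ.
So the tagging must be: VERB VERB DET ADJ DET VERB DET.
Check: rule 1 holds; rule 2 holds; rule 3 holds; rule 4 holds.

ADJ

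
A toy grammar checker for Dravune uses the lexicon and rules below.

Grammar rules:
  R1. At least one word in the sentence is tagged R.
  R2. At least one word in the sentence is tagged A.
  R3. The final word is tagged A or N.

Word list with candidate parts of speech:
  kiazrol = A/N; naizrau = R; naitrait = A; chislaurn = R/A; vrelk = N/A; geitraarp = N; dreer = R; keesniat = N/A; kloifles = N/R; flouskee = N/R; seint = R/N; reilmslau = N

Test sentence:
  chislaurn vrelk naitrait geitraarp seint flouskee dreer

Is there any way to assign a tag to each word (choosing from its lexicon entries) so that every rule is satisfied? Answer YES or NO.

NO

Candidates per position — 1:chislaurn {R,A}; 2:vrelk {N,A}; 3:naitrait {A}; 4:geitraarp {N}; 5:seint {R,N}; 6:flouskee {N,R}; 7:dreer {R}.
Rule 3 cannot be satisfied by any choice of tags from the lexicon.
So there is no consistent tagging.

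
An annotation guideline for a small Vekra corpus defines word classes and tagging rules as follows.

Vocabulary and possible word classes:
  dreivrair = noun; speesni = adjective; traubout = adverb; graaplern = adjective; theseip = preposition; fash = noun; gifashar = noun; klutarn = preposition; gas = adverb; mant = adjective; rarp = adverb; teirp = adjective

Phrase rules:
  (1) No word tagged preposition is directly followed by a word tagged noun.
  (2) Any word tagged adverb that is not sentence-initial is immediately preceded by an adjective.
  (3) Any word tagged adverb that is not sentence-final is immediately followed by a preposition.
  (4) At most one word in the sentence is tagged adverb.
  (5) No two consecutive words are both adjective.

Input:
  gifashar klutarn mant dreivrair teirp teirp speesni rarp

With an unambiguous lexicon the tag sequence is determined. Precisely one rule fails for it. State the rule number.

Fixed tagging: noun preposition adjective noun adjective adjective adjective adverb.
Applying the rules: R1 holds, R2 holds, R3 holds, R4 holds, R5 violated.
Only rule 5 fails.

5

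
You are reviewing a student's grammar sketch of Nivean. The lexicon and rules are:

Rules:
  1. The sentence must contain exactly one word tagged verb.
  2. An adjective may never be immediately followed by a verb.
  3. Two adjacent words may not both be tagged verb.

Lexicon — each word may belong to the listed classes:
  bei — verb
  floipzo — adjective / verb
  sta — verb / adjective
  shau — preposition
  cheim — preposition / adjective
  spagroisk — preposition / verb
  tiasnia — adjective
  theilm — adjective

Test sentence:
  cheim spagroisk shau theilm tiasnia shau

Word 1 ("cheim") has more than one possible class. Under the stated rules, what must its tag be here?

Candidates per position — 1:cheim {preposition,adjective}; 2:spagroisk {preposition,verb}; 3:shau {preposition}; 4:theilm {adjective}; 5:tiasnia {adjective}; 6:shau {preposition}.
Word 2 cannot be preposition — rule 1 would then fail for every completion. It is verb.
Word 1 cannot be adjective — rule 2 would then fail for every completion. It is preposition.
So the tagging must be: preposition verb preposition adjective adjective preposition.
Rule-by-rule: rule 1 satisfied; rule 2 satisfied; rule 3 satisfied.

preposition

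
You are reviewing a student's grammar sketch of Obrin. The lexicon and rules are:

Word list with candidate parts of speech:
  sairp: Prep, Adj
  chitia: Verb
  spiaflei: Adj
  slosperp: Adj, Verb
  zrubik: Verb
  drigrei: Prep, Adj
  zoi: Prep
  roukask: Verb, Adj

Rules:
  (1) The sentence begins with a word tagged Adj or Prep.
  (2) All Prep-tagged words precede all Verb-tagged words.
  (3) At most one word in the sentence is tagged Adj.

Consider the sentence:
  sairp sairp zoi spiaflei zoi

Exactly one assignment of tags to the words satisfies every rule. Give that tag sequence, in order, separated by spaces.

Candidates per position — 1:sairp {Prep,Adj}; 2:sairp {Prep,Adj}; 3:zoi {Prep}; 4:spiaflei {Adj}; 5:zoi {Prep}.
Word 1 cannot be Adj — rule 3 would then fail for every completion. It is Prep.
Word 2 cannot be Adj — rule 3 would then fail for every completion. It is Prep.
The only consistent sequence is: Prep Prep Prep Adj Prep.
Verifying each rule — rule 1 holds; rule 2 holds; rule 3 holds.

Prep Prep Prep Adj Prep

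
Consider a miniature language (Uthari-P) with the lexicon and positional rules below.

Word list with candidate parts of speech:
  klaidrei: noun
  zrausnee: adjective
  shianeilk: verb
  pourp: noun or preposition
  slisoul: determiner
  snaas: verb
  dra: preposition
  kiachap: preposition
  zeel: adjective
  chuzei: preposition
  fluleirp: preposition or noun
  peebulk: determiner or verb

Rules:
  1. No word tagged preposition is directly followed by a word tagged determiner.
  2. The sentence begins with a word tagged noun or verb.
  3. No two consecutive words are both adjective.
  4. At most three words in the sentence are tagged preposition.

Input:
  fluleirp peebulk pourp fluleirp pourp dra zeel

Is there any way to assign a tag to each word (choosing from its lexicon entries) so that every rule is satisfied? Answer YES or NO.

YES

Candidates per position — 1:fluleirp {preposition,noun}; 2:peebulk {determiner,verb}; 3:pourp {noun,preposition}; 4:fluleirp {preposition,noun}; 5:pourp {noun,preposition}; 6:dra {preposition}; 7:zeel {adjective}.
One satisfying assignment: noun verb preposition noun preposition preposition adjective.
Rule-by-rule: rule 1 satisfied; rule 2 satisfied; rule 3 satisfied; rule 4 satisfied.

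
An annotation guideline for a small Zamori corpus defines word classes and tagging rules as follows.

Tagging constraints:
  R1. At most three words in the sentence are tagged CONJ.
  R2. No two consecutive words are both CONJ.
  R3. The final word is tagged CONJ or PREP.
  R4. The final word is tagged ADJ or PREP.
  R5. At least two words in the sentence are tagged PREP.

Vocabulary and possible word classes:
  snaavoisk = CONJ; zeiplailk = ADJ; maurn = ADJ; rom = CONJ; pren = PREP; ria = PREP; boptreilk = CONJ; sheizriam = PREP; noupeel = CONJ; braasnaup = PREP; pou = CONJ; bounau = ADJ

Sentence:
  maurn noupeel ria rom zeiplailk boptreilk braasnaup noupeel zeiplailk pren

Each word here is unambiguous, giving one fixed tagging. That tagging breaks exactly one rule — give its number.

1

Fixed tagging: ADJ CONJ PREP CONJ ADJ CONJ PREP CONJ ADJ PREP.
Applying the rules: R1 violated, R2 holds, R3 holds, R4 holds, R5 holds.
Only rule 1 fails.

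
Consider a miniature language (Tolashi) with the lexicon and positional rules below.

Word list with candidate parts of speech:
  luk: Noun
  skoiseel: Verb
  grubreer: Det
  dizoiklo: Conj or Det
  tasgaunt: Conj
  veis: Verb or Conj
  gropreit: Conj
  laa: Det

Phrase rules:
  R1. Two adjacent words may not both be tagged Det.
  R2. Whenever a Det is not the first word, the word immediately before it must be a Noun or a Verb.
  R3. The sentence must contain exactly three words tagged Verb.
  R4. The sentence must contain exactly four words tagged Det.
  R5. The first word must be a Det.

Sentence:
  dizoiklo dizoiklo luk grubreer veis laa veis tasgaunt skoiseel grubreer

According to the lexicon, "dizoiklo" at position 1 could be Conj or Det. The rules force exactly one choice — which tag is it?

Candidates per position — 1:dizoiklo {Conj,Det}; 2:dizoiklo {Conj,Det}; 3:luk {Noun}; 4:grubreer {Det}; 5:veis {Verb,Conj}; 6:laa {Det}; 7:veis {Verb,Conj}; 8:tasgaunt {Conj}; 9:skoiseel {Verb}; 10:grubreer {Det}.
Position 1: tagging it Conj would leave rule 5 unsatisfiable, so it must be Det.
Position 2: tagging it Det would leave rule 1 unsatisfiable, so it must be Conj.
Position 5: tagging it Conj would leave rule 2 unsatisfiable, so it must be Verb.
Position 7: tagging it Conj would leave rule 3 unsatisfiable, so it must be Verb.
The only consistent sequence is: Det Conj Noun Det Verb Det Verb Conj Verb Det.
Check: rule 1 holds; rule 2 holds; rule 3 holds; rule 4 holds; rule 5 holds.

Det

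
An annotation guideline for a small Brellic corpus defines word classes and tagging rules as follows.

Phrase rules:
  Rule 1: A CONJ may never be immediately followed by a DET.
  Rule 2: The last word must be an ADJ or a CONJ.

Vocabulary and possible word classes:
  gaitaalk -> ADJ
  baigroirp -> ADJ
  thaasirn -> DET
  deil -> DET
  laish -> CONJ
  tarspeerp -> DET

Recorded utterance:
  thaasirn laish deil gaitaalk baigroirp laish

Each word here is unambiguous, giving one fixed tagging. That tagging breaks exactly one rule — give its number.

1

Fixed tagging: DET CONJ DET ADJ ADJ CONJ.
Rule check: R1 fails, R2 ok.
Only rule 1 fails.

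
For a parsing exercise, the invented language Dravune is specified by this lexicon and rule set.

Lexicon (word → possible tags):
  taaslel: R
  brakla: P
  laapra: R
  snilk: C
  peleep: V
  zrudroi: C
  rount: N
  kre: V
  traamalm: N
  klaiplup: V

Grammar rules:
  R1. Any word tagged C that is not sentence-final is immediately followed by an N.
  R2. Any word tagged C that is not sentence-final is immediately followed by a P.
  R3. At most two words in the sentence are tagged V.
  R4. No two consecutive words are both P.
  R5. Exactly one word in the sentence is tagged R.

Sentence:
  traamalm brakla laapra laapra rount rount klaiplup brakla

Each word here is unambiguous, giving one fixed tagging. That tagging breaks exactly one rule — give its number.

5

Fixed tagging: N P R R N N V P.
Checking each rule: R1 holds, R2 holds, R3 holds, R4 holds, R5 violated.
Only rule 5 fails.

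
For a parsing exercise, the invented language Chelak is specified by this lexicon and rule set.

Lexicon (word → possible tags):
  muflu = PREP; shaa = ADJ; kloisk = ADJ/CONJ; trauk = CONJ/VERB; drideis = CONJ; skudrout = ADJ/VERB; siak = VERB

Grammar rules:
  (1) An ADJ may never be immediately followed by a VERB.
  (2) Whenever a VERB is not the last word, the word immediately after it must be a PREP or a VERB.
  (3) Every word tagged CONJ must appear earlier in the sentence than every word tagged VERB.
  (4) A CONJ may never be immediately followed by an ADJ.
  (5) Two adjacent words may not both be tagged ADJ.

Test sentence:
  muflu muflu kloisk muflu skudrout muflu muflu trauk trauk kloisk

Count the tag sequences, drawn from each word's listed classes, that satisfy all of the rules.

Candidates per position — 1:muflu {PREP}; 2:muflu {PREP}; 3:kloisk {ADJ,CONJ}; 4:muflu {PREP}; 5:skudrout {ADJ,VERB}; 6:muflu {PREP}; 7:muflu {PREP}; 8:trauk {CONJ,VERB}; 9:trauk {CONJ,VERB}; 10:kloisk {ADJ,CONJ}.
There are 32 candidate sequences in total.
The sequences that satisfy every rule: PREP PREP ADJ PREP ADJ PREP PREP CONJ CONJ CONJ; PREP PREP CONJ PREP ADJ PREP PREP CONJ CONJ CONJ.
Count = 2.

2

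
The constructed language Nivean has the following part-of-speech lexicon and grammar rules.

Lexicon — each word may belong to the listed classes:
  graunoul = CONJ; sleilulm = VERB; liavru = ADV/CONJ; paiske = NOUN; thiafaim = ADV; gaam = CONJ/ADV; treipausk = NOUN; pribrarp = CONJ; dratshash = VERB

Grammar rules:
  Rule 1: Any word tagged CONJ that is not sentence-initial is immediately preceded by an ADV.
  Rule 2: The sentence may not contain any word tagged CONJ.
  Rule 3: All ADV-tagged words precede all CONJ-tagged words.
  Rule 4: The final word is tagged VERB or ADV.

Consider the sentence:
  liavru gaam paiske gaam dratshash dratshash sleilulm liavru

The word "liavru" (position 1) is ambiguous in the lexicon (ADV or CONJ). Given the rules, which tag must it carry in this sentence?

Candidates per position — 1:liavru {ADV,CONJ}; 2:gaam {CONJ,ADV}; 3:paiske {NOUN}; 4:gaam {CONJ,ADV}; 5:dratshash {VERB}; 6:dratshash {VERB}; 7:sleilulm {VERB}; 8:liavru {ADV,CONJ}.
Word 1 cannot be CONJ — rule 2 would then fail for every completion. It is ADV.
Word 2 cannot be CONJ — rule 2 would then fail for every completion. It is ADV.
Word 4 cannot be CONJ — rule 1 would then fail for every completion. It is ADV.
Word 8 cannot be CONJ — rule 1 would then fail for every completion. It is ADV.
The unique satisfying tagging is: ADV ADV NOUN ADV VERB VERB VERB ADV.
Verifying each rule — rule 1 satisfied; rule 2 satisfied; rule 3 satisfied; rule 4 satisfied.

ADV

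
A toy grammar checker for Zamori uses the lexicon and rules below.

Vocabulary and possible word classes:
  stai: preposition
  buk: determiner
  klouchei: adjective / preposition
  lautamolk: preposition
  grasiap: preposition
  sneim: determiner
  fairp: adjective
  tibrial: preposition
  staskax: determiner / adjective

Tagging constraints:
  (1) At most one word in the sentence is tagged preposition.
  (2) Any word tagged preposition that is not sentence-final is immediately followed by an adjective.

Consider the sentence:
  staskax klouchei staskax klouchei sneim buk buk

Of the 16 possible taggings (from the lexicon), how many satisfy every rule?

Candidates per position — 1:staskax {determiner,adjective}; 2:klouchei {adjective,preposition}; 3:staskax {determiner,adjective}; 4:klouchei {adjective,preposition}; 5:sneim {determiner}; 6:buk {determiner}; 7:buk {determiner}.
There are 16 candidate sequences in total.
Checking each against the rules leaves 6 sequences.
Count = 6.

6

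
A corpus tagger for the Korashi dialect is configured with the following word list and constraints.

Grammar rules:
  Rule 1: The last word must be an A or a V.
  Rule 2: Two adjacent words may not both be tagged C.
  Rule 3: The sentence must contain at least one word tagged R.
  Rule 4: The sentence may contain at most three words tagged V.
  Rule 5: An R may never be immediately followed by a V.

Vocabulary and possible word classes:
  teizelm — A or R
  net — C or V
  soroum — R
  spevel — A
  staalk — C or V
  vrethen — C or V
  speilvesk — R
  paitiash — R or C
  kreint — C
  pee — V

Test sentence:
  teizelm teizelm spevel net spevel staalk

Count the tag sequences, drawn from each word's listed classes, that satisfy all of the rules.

6

Candidates per position — 1:teizelm {A,R}; 2:teizelm {A,R}; 3:spevel {A}; 4:net {C,V}; 5:spevel {A}; 6:staalk {C,V}.
There are 16 candidate sequences in total.
Checking each against the rules leaves 6 sequences.
Count = 6.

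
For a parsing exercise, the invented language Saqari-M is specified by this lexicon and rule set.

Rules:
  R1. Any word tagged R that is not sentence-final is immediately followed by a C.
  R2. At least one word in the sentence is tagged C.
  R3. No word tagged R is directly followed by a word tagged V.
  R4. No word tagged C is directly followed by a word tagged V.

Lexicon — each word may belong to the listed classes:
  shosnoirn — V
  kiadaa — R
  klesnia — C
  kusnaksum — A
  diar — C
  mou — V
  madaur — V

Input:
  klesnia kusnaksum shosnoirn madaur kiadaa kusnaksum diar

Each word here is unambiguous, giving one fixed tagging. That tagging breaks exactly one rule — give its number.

Fixed tagging: C A V V R A C.
Checking each rule: R1 fail, R2 pass, R3 pass, R4 pass.
Only rule 1 fails.

1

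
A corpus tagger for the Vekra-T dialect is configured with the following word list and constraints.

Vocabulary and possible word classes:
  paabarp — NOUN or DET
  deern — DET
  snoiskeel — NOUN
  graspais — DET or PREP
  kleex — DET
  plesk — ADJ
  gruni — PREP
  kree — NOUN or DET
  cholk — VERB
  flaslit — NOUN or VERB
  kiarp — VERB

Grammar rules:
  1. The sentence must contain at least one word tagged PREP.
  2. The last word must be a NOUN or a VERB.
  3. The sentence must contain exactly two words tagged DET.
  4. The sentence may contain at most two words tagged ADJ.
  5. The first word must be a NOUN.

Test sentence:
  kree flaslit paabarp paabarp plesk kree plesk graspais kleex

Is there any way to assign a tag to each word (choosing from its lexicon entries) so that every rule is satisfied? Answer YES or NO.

NO

Candidates per position — 1:kree {NOUN,DET}; 2:flaslit {NOUN,VERB}; 3:paabarp {NOUN,DET}; 4:paabarp {NOUN,DET}; 5:plesk {ADJ}; 6:kree {NOUN,DET}; 7:plesk {ADJ}; 8:graspais {DET,PREP}; 9:kleex {DET}.
Rule 2 cannot be satisfied by any choice of tags from the lexicon.
So there is no consistent tagging.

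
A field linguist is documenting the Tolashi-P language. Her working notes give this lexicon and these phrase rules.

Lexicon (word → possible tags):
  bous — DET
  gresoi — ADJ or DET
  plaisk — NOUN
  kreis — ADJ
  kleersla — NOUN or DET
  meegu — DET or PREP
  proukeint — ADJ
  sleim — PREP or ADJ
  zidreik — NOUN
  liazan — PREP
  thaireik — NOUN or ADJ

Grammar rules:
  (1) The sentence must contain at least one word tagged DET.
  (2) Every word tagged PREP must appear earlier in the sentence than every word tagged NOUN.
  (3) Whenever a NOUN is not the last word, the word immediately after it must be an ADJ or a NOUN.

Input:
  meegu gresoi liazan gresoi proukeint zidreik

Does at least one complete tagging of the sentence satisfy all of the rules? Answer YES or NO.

Candidates per position — 1:meegu {DET,PREP}; 2:gresoi {ADJ,DET}; 3:liazan {PREP}; 4:gresoi {ADJ,DET}; 5:proukeint {ADJ}; 6:zidreik {NOUN}.
One satisfying assignment: DET ADJ PREP ADJ ADJ NOUN.
Check: rule 1 satisfied; rule 2 satisfied; rule 3 satisfied.

YES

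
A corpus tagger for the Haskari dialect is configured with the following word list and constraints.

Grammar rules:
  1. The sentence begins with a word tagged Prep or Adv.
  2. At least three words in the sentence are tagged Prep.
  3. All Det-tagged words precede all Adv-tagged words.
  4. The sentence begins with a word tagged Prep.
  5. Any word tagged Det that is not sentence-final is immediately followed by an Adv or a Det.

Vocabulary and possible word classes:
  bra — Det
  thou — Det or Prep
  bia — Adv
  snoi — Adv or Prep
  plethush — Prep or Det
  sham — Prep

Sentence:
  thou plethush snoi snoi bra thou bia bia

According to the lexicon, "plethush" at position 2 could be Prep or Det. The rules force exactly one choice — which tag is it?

Candidates per position — 1:thou {Det,Prep}; 2:plethush {Prep,Det}; 3:snoi {Adv,Prep}; 4:snoi {Adv,Prep}; 5:bra {Det}; 6:thou {Det,Prep}; 7:bia {Adv}; 8:bia {Adv}.
At position 1, choosing Det makes rule 1 impossible to satisfy; hence Prep.
At position 3, choosing Adv makes rule 3 impossible to satisfy; hence Prep.
At position 4, choosing Adv makes rule 3 impossible to satisfy; hence Prep.
At position 6, choosing Prep makes rule 5 impossible to satisfy; hence Det.
At position 2, choosing Det makes rule 5 impossible to satisfy; hence Prep.
The only consistent sequence is: Prep Prep Prep Prep Det Det Adv Adv.
Check: rule 1 satisfied; rule 2 satisfied; rule 3 satisfied; rule 4 satisfied; rule 5 satisfied.

Prep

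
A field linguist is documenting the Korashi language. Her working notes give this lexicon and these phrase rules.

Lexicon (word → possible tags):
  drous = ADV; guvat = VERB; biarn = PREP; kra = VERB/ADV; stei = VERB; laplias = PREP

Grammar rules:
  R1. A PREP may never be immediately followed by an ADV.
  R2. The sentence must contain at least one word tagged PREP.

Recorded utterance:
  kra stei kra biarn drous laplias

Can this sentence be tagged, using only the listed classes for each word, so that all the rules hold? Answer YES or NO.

NO

Candidates per position — 1:kra {VERB,ADV}; 2:stei {VERB}; 3:kra {VERB,ADV}; 4:biarn {PREP}; 5:drous {ADV}; 6:laplias {PREP}.
Rule 1 cannot be satisfied by any choice of tags from the lexicon.
So there is no consistent tagging.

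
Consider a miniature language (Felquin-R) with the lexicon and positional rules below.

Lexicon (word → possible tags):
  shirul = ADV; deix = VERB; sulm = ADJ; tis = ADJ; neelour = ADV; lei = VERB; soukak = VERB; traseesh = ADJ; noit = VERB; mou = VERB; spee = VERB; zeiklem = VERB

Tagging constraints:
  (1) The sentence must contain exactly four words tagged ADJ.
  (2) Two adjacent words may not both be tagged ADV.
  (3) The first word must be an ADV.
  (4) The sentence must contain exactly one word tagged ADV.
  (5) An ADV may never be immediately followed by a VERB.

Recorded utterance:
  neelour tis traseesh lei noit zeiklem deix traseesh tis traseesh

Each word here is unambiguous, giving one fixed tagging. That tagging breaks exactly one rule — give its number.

1

Fixed tagging: ADV ADJ ADJ VERB VERB VERB VERB ADJ ADJ ADJ.
Checking each rule: R1 ✗, R2 ✓, R3 ✓, R4 ✓, R5 ✓.
Only rule 1 fails.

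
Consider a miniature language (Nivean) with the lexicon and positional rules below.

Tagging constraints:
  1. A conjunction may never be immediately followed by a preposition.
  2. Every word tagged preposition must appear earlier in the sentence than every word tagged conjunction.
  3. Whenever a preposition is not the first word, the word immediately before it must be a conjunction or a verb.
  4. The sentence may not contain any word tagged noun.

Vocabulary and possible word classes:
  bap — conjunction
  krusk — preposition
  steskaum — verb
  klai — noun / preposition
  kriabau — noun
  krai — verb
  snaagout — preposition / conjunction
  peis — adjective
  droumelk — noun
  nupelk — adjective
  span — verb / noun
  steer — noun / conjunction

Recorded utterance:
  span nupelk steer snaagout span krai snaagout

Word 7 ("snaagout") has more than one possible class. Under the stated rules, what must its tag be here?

Candidates per position — 1:span {verb,noun}; 2:nupelk {adjective}; 3:steer {noun,conjunction}; 4:snaagout {preposition,conjunction}; 5:span {verb,noun}; 6:krai {verb}; 7:snaagout {preposition,conjunction}.
If word 1 were noun, no tagging could satisfy rule 4; so word 1 is verb.
If word 3 were noun, no tagging could satisfy rule 4; so word 3 is conjunction.
If word 4 were preposition, no tagging could satisfy rule 1; so word 4 is conjunction.
If word 5 were noun, no tagging could satisfy rule 4; so word 5 is verb.
If word 7 were preposition, no tagging could satisfy rule 2; so word 7 is conjunction.
So the tagging must be: verb adjective conjunction conjunction verb verb conjunction.
Verifying each rule — rule 1 satisfied; rule 2 satisfied; rule 3 satisfied; rule 4 satisfied.

conjunction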